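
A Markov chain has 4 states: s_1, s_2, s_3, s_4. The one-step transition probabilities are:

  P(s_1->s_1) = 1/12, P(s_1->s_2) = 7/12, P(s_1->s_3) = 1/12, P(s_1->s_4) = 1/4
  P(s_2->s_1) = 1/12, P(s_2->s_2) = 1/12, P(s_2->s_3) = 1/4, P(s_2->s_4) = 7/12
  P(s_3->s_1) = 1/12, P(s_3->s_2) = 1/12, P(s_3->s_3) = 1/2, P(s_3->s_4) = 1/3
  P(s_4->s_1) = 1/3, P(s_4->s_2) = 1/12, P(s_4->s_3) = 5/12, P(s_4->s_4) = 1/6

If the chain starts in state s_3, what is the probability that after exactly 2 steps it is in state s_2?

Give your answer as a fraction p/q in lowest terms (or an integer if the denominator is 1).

Answer: 1/8

Derivation:
Computing P^2 by repeated multiplication:
P^1 =
  s_1: [1/12, 7/12, 1/12, 1/4]
  s_2: [1/12, 1/12, 1/4, 7/12]
  s_3: [1/12, 1/12, 1/2, 1/3]
  s_4: [1/3, 1/12, 5/12, 1/6]
P^2 =
  s_1: [7/48, 1/8, 43/144, 31/72]
  s_2: [11/48, 1/8, 19/48, 1/4]
  s_3: [1/6, 1/8, 5/12, 7/24]
  s_4: [1/8, 1/4, 47/144, 43/144]

(P^2)[s_3 -> s_2] = 1/8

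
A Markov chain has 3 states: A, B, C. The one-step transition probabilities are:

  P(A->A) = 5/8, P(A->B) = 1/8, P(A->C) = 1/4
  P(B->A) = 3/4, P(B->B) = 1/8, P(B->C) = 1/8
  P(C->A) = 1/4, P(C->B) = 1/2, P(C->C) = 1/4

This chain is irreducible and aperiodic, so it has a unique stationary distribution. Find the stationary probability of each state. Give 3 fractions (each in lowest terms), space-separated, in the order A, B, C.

The stationary distribution satisfies pi = pi * P, i.e.:
  pi_A = 5/8*pi_A + 3/4*pi_B + 1/4*pi_C
  pi_B = 1/8*pi_A + 1/8*pi_B + 1/2*pi_C
  pi_C = 1/4*pi_A + 1/8*pi_B + 1/4*pi_C
with normalization: pi_A + pi_B + pi_C = 1.

Using the first 2 balance equations plus normalization, the linear system A*pi = b is:
  [-3/8, 3/4, 1/4] . pi = 0
  [1/8, -7/8, 1/2] . pi = 0
  [1, 1, 1] . pi = 1

Solving yields:
  pi_A = 38/67
  pi_B = 14/67
  pi_C = 15/67

Verification (pi * P):
  38/67*5/8 + 14/67*3/4 + 15/67*1/4 = 38/67 = pi_A  (ok)
  38/67*1/8 + 14/67*1/8 + 15/67*1/2 = 14/67 = pi_B  (ok)
  38/67*1/4 + 14/67*1/8 + 15/67*1/4 = 15/67 = pi_C  (ok)

Answer: 38/67 14/67 15/67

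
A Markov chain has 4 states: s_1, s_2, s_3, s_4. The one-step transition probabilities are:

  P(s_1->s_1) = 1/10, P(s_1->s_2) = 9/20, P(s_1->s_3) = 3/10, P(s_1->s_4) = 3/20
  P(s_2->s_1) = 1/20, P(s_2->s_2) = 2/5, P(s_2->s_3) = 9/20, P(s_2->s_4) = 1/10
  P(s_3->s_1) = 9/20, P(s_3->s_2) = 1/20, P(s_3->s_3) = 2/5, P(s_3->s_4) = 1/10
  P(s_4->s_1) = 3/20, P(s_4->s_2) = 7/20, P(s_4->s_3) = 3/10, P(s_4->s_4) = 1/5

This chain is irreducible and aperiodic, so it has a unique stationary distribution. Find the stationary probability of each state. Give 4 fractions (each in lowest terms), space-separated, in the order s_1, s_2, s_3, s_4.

The stationary distribution satisfies pi = pi * P, i.e.:
  pi_s_1 = 1/10*pi_s_1 + 1/20*pi_s_2 + 9/20*pi_s_3 + 3/20*pi_s_4
  pi_s_2 = 9/20*pi_s_1 + 2/5*pi_s_2 + 1/20*pi_s_3 + 7/20*pi_s_4
  pi_s_3 = 3/10*pi_s_1 + 9/20*pi_s_2 + 2/5*pi_s_3 + 3/10*pi_s_4
  pi_s_4 = 3/20*pi_s_1 + 1/10*pi_s_2 + 1/10*pi_s_3 + 1/5*pi_s_4
with normalization: pi_s_1 + pi_s_2 + pi_s_3 + pi_s_4 = 1.

Using the first 3 balance equations plus normalization, the linear system A*pi = b is:
  [-9/10, 1/20, 9/20, 3/20] . pi = 0
  [9/20, -3/5, 1/20, 7/20] . pi = 0
  [3/10, 9/20, -3/5, 3/10] . pi = 0
  [1, 1, 1, 1] . pi = 1

Solving yields:
  pi_s_1 = 95/422
  pi_s_2 = 115/422
  pi_s_3 = 959/2532
  pi_s_4 = 313/2532

Verification (pi * P):
  95/422*1/10 + 115/422*1/20 + 959/2532*9/20 + 313/2532*3/20 = 95/422 = pi_s_1  (ok)
  95/422*9/20 + 115/422*2/5 + 959/2532*1/20 + 313/2532*7/20 = 115/422 = pi_s_2  (ok)
  95/422*3/10 + 115/422*9/20 + 959/2532*2/5 + 313/2532*3/10 = 959/2532 = pi_s_3  (ok)
  95/422*3/20 + 115/422*1/10 + 959/2532*1/10 + 313/2532*1/5 = 313/2532 = pi_s_4  (ok)

Answer: 95/422 115/422 959/2532 313/2532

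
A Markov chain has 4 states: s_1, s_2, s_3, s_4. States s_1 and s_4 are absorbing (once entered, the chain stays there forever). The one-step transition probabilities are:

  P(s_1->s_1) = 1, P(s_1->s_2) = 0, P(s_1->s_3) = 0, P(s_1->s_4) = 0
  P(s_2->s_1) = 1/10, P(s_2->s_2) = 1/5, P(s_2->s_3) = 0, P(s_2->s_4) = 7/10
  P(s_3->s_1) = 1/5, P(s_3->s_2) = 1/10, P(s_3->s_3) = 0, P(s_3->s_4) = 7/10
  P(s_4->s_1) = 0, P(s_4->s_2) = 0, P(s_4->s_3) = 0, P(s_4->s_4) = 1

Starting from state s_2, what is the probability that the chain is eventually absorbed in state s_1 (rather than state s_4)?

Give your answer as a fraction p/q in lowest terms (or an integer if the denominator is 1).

Answer: 1/8

Derivation:
Let a_i = P(absorbed in s_1 | start in state i).
Boundary conditions: a_s_1 = 1, a_s_4 = 0.
For each transient state i, a_i = sum_j P(i->j) * a_j:
  a_s_2 = 1/10*a_s_1 + 1/5*a_s_2 + 0*a_s_3 + 7/10*a_s_4
  a_s_3 = 1/5*a_s_1 + 1/10*a_s_2 + 0*a_s_3 + 7/10*a_s_4

Substituting a_s_1 = 1 and a_s_4 = 0, rearrange to (I - Q) a = r where r[i] = P(i -> s_1):
  [4/5, 0] . (a_s_2, a_s_3) = 1/10
  [-1/10, 1] . (a_s_2, a_s_3) = 1/5

Solving yields:
  a_s_2 = 1/8
  a_s_3 = 17/80

Starting state is s_2, so the absorption probability is a_s_2 = 1/8.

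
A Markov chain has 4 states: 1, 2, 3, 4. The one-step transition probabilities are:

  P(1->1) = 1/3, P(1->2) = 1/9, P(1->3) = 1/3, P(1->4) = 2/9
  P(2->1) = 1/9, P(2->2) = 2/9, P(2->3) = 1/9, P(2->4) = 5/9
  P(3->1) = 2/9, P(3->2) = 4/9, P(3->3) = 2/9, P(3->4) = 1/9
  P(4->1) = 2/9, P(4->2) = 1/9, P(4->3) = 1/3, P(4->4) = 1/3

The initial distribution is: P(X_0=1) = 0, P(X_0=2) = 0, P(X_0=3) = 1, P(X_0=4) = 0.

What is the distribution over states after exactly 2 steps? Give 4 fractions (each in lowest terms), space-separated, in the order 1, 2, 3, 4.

Propagating the distribution step by step (d_{t+1} = d_t * P):
d_0 = (1=0, 2=0, 3=1, 4=0)
  d_1[1] = 0*1/3 + 0*1/9 + 1*2/9 + 0*2/9 = 2/9
  d_1[2] = 0*1/9 + 0*2/9 + 1*4/9 + 0*1/9 = 4/9
  d_1[3] = 0*1/3 + 0*1/9 + 1*2/9 + 0*1/3 = 2/9
  d_1[4] = 0*2/9 + 0*5/9 + 1*1/9 + 0*1/3 = 1/9
d_1 = (1=2/9, 2=4/9, 3=2/9, 4=1/9)
  d_2[1] = 2/9*1/3 + 4/9*1/9 + 2/9*2/9 + 1/9*2/9 = 16/81
  d_2[2] = 2/9*1/9 + 4/9*2/9 + 2/9*4/9 + 1/9*1/9 = 19/81
  d_2[3] = 2/9*1/3 + 4/9*1/9 + 2/9*2/9 + 1/9*1/3 = 17/81
  d_2[4] = 2/9*2/9 + 4/9*5/9 + 2/9*1/9 + 1/9*1/3 = 29/81
d_2 = (1=16/81, 2=19/81, 3=17/81, 4=29/81)

Answer: 16/81 19/81 17/81 29/81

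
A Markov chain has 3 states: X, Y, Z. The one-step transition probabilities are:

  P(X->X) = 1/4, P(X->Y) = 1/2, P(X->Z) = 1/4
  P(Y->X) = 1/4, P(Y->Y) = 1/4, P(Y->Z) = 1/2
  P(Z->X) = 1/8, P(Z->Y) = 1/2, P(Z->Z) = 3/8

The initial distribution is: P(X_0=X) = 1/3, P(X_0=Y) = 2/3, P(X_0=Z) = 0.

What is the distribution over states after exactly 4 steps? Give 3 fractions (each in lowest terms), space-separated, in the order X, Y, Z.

Propagating the distribution step by step (d_{t+1} = d_t * P):
d_0 = (X=1/3, Y=2/3, Z=0)
  d_1[X] = 1/3*1/4 + 2/3*1/4 + 0*1/8 = 1/4
  d_1[Y] = 1/3*1/2 + 2/3*1/4 + 0*1/2 = 1/3
  d_1[Z] = 1/3*1/4 + 2/3*1/2 + 0*3/8 = 5/12
d_1 = (X=1/4, Y=1/3, Z=5/12)
  d_2[X] = 1/4*1/4 + 1/3*1/4 + 5/12*1/8 = 19/96
  d_2[Y] = 1/4*1/2 + 1/3*1/4 + 5/12*1/2 = 5/12
  d_2[Z] = 1/4*1/4 + 1/3*1/2 + 5/12*3/8 = 37/96
d_2 = (X=19/96, Y=5/12, Z=37/96)
  d_3[X] = 19/96*1/4 + 5/12*1/4 + 37/96*1/8 = 155/768
  d_3[Y] = 19/96*1/2 + 5/12*1/4 + 37/96*1/2 = 19/48
  d_3[Z] = 19/96*1/4 + 5/12*1/2 + 37/96*3/8 = 103/256
d_3 = (X=155/768, Y=19/48, Z=103/256)
  d_4[X] = 155/768*1/4 + 19/48*1/4 + 103/256*1/8 = 409/2048
  d_4[Y] = 155/768*1/2 + 19/48*1/4 + 103/256*1/2 = 77/192
  d_4[Z] = 155/768*1/4 + 19/48*1/2 + 103/256*3/8 = 2453/6144
d_4 = (X=409/2048, Y=77/192, Z=2453/6144)

Answer: 409/2048 77/192 2453/6144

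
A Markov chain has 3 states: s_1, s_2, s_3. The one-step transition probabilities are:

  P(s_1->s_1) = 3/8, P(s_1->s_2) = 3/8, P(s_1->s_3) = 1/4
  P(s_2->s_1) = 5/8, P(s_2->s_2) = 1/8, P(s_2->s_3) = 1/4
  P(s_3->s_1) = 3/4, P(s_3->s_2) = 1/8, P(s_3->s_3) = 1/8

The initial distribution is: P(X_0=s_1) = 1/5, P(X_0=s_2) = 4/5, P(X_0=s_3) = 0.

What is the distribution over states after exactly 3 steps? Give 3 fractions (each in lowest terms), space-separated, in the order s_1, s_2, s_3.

Answer: 671/1280 81/320 57/256

Derivation:
Propagating the distribution step by step (d_{t+1} = d_t * P):
d_0 = (s_1=1/5, s_2=4/5, s_3=0)
  d_1[s_1] = 1/5*3/8 + 4/5*5/8 + 0*3/4 = 23/40
  d_1[s_2] = 1/5*3/8 + 4/5*1/8 + 0*1/8 = 7/40
  d_1[s_3] = 1/5*1/4 + 4/5*1/4 + 0*1/8 = 1/4
d_1 = (s_1=23/40, s_2=7/40, s_3=1/4)
  d_2[s_1] = 23/40*3/8 + 7/40*5/8 + 1/4*3/4 = 41/80
  d_2[s_2] = 23/40*3/8 + 7/40*1/8 + 1/4*1/8 = 43/160
  d_2[s_3] = 23/40*1/4 + 7/40*1/4 + 1/4*1/8 = 7/32
d_2 = (s_1=41/80, s_2=43/160, s_3=7/32)
  d_3[s_1] = 41/80*3/8 + 43/160*5/8 + 7/32*3/4 = 671/1280
  d_3[s_2] = 41/80*3/8 + 43/160*1/8 + 7/32*1/8 = 81/320
  d_3[s_3] = 41/80*1/4 + 43/160*1/4 + 7/32*1/8 = 57/256
d_3 = (s_1=671/1280, s_2=81/320, s_3=57/256)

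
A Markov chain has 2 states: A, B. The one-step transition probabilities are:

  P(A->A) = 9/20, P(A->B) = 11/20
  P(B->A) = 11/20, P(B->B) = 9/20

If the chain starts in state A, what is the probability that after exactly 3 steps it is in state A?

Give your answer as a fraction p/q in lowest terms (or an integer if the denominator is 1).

Computing P^3 by repeated multiplication:
P^1 =
  A: [9/20, 11/20]
  B: [11/20, 9/20]
P^2 =
  A: [101/200, 99/200]
  B: [99/200, 101/200]
P^3 =
  A: [999/2000, 1001/2000]
  B: [1001/2000, 999/2000]

(P^3)[A -> A] = 999/2000

Answer: 999/2000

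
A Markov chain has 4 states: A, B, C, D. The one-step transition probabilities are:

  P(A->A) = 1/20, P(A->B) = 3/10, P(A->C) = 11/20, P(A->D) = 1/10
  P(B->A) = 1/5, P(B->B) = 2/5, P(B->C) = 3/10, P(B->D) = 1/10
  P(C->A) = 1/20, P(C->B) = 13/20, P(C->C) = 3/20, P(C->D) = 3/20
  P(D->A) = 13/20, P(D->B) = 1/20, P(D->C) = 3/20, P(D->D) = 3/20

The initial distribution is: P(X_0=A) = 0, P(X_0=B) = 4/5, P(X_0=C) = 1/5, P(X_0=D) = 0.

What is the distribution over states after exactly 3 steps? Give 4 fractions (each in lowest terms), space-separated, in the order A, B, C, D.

Answer: 229/1250 3291/8000 713/2500 4809/40000

Derivation:
Propagating the distribution step by step (d_{t+1} = d_t * P):
d_0 = (A=0, B=4/5, C=1/5, D=0)
  d_1[A] = 0*1/20 + 4/5*1/5 + 1/5*1/20 + 0*13/20 = 17/100
  d_1[B] = 0*3/10 + 4/5*2/5 + 1/5*13/20 + 0*1/20 = 9/20
  d_1[C] = 0*11/20 + 4/5*3/10 + 1/5*3/20 + 0*3/20 = 27/100
  d_1[D] = 0*1/10 + 4/5*1/10 + 1/5*3/20 + 0*3/20 = 11/100
d_1 = (A=17/100, B=9/20, C=27/100, D=11/100)
  d_2[A] = 17/100*1/20 + 9/20*1/5 + 27/100*1/20 + 11/100*13/20 = 367/2000
  d_2[B] = 17/100*3/10 + 9/20*2/5 + 27/100*13/20 + 11/100*1/20 = 103/250
  d_2[C] = 17/100*11/20 + 9/20*3/10 + 27/100*3/20 + 11/100*3/20 = 571/2000
  d_2[D] = 17/100*1/10 + 9/20*1/10 + 27/100*3/20 + 11/100*3/20 = 119/1000
d_2 = (A=367/2000, B=103/250, C=571/2000, D=119/1000)
  d_3[A] = 367/2000*1/20 + 103/250*1/5 + 571/2000*1/20 + 119/1000*13/20 = 229/1250
  d_3[B] = 367/2000*3/10 + 103/250*2/5 + 571/2000*13/20 + 119/1000*1/20 = 3291/8000
  d_3[C] = 367/2000*11/20 + 103/250*3/10 + 571/2000*3/20 + 119/1000*3/20 = 713/2500
  d_3[D] = 367/2000*1/10 + 103/250*1/10 + 571/2000*3/20 + 119/1000*3/20 = 4809/40000
d_3 = (A=229/1250, B=3291/8000, C=713/2500, D=4809/40000)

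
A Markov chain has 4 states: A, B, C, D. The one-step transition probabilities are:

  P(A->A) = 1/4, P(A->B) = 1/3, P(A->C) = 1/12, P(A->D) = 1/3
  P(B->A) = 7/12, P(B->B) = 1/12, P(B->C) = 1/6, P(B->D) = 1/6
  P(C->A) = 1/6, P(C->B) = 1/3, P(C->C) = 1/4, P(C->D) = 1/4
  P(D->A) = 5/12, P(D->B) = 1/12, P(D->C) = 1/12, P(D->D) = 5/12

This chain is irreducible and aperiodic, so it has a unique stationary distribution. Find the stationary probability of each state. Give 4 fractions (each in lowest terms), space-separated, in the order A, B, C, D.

The stationary distribution satisfies pi = pi * P, i.e.:
  pi_A = 1/4*pi_A + 7/12*pi_B + 1/6*pi_C + 5/12*pi_D
  pi_B = 1/3*pi_A + 1/12*pi_B + 1/3*pi_C + 1/12*pi_D
  pi_C = 1/12*pi_A + 1/6*pi_B + 1/4*pi_C + 1/12*pi_D
  pi_D = 1/3*pi_A + 1/6*pi_B + 1/4*pi_C + 5/12*pi_D
with normalization: pi_A + pi_B + pi_C + pi_D = 1.

Using the first 3 balance equations plus normalization, the linear system A*pi = b is:
  [-3/4, 7/12, 1/6, 5/12] . pi = 0
  [1/3, -11/12, 1/3, 1/12] . pi = 0
  [1/12, 1/6, -3/4, 1/12] . pi = 0
  [1, 1, 1, 1] . pi = 1

Solving yields:
  pi_A = 572/1587
  pi_B = 323/1587
  pi_C = 191/1587
  pi_D = 167/529

Verification (pi * P):
  572/1587*1/4 + 323/1587*7/12 + 191/1587*1/6 + 167/529*5/12 = 572/1587 = pi_A  (ok)
  572/1587*1/3 + 323/1587*1/12 + 191/1587*1/3 + 167/529*1/12 = 323/1587 = pi_B  (ok)
  572/1587*1/12 + 323/1587*1/6 + 191/1587*1/4 + 167/529*1/12 = 191/1587 = pi_C  (ok)
  572/1587*1/3 + 323/1587*1/6 + 191/1587*1/4 + 167/529*5/12 = 167/529 = pi_D  (ok)

Answer: 572/1587 323/1587 191/1587 167/529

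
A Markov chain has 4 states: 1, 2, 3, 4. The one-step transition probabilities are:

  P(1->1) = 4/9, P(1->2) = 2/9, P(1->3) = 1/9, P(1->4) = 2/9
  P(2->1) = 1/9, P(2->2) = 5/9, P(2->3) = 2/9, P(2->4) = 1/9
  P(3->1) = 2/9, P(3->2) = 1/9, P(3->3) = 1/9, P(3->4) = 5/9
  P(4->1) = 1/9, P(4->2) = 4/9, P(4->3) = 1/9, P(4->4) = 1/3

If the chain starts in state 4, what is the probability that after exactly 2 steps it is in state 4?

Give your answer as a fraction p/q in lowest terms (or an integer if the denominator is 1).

Computing P^2 by repeated multiplication:
P^1 =
  1: [4/9, 2/9, 1/9, 2/9]
  2: [1/9, 5/9, 2/9, 1/9]
  3: [2/9, 1/9, 1/9, 5/9]
  4: [1/9, 4/9, 1/9, 1/3]
P^2 =
  1: [22/81, 1/3, 11/81, 7/27]
  2: [14/81, 11/27, 14/81, 20/81]
  3: [16/81, 10/27, 10/81, 25/81]
  4: [13/81, 35/81, 13/81, 20/81]

(P^2)[4 -> 4] = 20/81

Answer: 20/81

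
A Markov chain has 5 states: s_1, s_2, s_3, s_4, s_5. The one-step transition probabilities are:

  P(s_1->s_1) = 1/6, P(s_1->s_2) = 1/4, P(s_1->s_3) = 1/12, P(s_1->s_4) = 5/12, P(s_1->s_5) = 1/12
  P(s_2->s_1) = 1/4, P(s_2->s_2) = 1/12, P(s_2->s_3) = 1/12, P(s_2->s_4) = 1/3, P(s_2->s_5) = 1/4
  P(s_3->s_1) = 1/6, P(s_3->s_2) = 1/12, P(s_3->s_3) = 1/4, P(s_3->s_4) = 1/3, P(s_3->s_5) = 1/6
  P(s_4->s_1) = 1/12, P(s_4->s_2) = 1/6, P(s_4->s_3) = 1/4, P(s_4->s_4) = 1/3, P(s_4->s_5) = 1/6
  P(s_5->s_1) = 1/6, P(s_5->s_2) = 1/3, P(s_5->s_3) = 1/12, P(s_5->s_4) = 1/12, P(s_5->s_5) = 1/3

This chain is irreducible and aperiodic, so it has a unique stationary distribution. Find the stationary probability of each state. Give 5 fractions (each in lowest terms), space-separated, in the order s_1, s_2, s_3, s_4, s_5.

Answer: 2647/16814 3109/16814 1338/8407 4973/16814 487/2402

Derivation:
The stationary distribution satisfies pi = pi * P, i.e.:
  pi_s_1 = 1/6*pi_s_1 + 1/4*pi_s_2 + 1/6*pi_s_3 + 1/12*pi_s_4 + 1/6*pi_s_5
  pi_s_2 = 1/4*pi_s_1 + 1/12*pi_s_2 + 1/12*pi_s_3 + 1/6*pi_s_4 + 1/3*pi_s_5
  pi_s_3 = 1/12*pi_s_1 + 1/12*pi_s_2 + 1/4*pi_s_3 + 1/4*pi_s_4 + 1/12*pi_s_5
  pi_s_4 = 5/12*pi_s_1 + 1/3*pi_s_2 + 1/3*pi_s_3 + 1/3*pi_s_4 + 1/12*pi_s_5
  pi_s_5 = 1/12*pi_s_1 + 1/4*pi_s_2 + 1/6*pi_s_3 + 1/6*pi_s_4 + 1/3*pi_s_5
with normalization: pi_s_1 + pi_s_2 + pi_s_3 + pi_s_4 + pi_s_5 = 1.

Using the first 4 balance equations plus normalization, the linear system A*pi = b is:
  [-5/6, 1/4, 1/6, 1/12, 1/6] . pi = 0
  [1/4, -11/12, 1/12, 1/6, 1/3] . pi = 0
  [1/12, 1/12, -3/4, 1/4, 1/12] . pi = 0
  [5/12, 1/3, 1/3, -2/3, 1/12] . pi = 0
  [1, 1, 1, 1, 1] . pi = 1

Solving yields:
  pi_s_1 = 2647/16814
  pi_s_2 = 3109/16814
  pi_s_3 = 1338/8407
  pi_s_4 = 4973/16814
  pi_s_5 = 487/2402

Verification (pi * P):
  2647/16814*1/6 + 3109/16814*1/4 + 1338/8407*1/6 + 4973/16814*1/12 + 487/2402*1/6 = 2647/16814 = pi_s_1  (ok)
  2647/16814*1/4 + 3109/16814*1/12 + 1338/8407*1/12 + 4973/16814*1/6 + 487/2402*1/3 = 3109/16814 = pi_s_2  (ok)
  2647/16814*1/12 + 3109/16814*1/12 + 1338/8407*1/4 + 4973/16814*1/4 + 487/2402*1/12 = 1338/8407 = pi_s_3  (ok)
  2647/16814*5/12 + 3109/16814*1/3 + 1338/8407*1/3 + 4973/16814*1/3 + 487/2402*1/12 = 4973/16814 = pi_s_4  (ok)
  2647/16814*1/12 + 3109/16814*1/4 + 1338/8407*1/6 + 4973/16814*1/6 + 487/2402*1/3 = 487/2402 = pi_s_5  (ok)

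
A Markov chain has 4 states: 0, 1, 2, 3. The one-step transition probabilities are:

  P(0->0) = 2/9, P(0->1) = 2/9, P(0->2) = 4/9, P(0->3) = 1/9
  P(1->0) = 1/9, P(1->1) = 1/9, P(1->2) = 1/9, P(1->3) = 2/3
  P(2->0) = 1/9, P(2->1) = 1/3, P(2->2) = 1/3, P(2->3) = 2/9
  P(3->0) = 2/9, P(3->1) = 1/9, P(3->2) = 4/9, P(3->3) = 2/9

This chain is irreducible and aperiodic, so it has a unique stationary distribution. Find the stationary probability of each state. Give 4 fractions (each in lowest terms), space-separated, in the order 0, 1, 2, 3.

Answer: 141/871 178/871 295/871 257/871

Derivation:
The stationary distribution satisfies pi = pi * P, i.e.:
  pi_0 = 2/9*pi_0 + 1/9*pi_1 + 1/9*pi_2 + 2/9*pi_3
  pi_1 = 2/9*pi_0 + 1/9*pi_1 + 1/3*pi_2 + 1/9*pi_3
  pi_2 = 4/9*pi_0 + 1/9*pi_1 + 1/3*pi_2 + 4/9*pi_3
  pi_3 = 1/9*pi_0 + 2/3*pi_1 + 2/9*pi_2 + 2/9*pi_3
with normalization: pi_0 + pi_1 + pi_2 + pi_3 = 1.

Using the first 3 balance equations plus normalization, the linear system A*pi = b is:
  [-7/9, 1/9, 1/9, 2/9] . pi = 0
  [2/9, -8/9, 1/3, 1/9] . pi = 0
  [4/9, 1/9, -2/3, 4/9] . pi = 0
  [1, 1, 1, 1] . pi = 1

Solving yields:
  pi_0 = 141/871
  pi_1 = 178/871
  pi_2 = 295/871
  pi_3 = 257/871

Verification (pi * P):
  141/871*2/9 + 178/871*1/9 + 295/871*1/9 + 257/871*2/9 = 141/871 = pi_0  (ok)
  141/871*2/9 + 178/871*1/9 + 295/871*1/3 + 257/871*1/9 = 178/871 = pi_1  (ok)
  141/871*4/9 + 178/871*1/9 + 295/871*1/3 + 257/871*4/9 = 295/871 = pi_2  (ok)
  141/871*1/9 + 178/871*2/3 + 295/871*2/9 + 257/871*2/9 = 257/871 = pi_3  (ok)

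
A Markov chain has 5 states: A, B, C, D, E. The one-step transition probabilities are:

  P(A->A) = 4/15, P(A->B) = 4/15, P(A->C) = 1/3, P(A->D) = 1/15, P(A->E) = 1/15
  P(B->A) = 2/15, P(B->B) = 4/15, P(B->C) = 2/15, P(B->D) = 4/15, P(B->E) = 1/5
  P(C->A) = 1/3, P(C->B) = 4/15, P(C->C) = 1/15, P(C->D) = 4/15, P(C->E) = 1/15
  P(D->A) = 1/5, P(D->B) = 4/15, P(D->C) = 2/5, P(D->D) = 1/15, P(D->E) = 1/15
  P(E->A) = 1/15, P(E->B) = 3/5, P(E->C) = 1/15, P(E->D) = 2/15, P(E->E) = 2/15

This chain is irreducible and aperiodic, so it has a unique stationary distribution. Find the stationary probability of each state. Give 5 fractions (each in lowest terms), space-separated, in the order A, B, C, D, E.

The stationary distribution satisfies pi = pi * P, i.e.:
  pi_A = 4/15*pi_A + 2/15*pi_B + 1/3*pi_C + 1/5*pi_D + 1/15*pi_E
  pi_B = 4/15*pi_A + 4/15*pi_B + 4/15*pi_C + 4/15*pi_D + 3/5*pi_E
  pi_C = 1/3*pi_A + 2/15*pi_B + 1/15*pi_C + 2/5*pi_D + 1/15*pi_E
  pi_D = 1/15*pi_A + 4/15*pi_B + 4/15*pi_C + 1/15*pi_D + 2/15*pi_E
  pi_E = 1/15*pi_A + 1/5*pi_B + 1/15*pi_C + 1/15*pi_D + 2/15*pi_E
with normalization: pi_A + pi_B + pi_C + pi_D + pi_E = 1.

Using the first 4 balance equations plus normalization, the linear system A*pi = b is:
  [-11/15, 2/15, 1/3, 1/5, 1/15] . pi = 0
  [4/15, -11/15, 4/15, 4/15, 3/5] . pi = 0
  [1/3, 2/15, -14/15, 2/5, 1/15] . pi = 0
  [1/15, 4/15, 4/15, -14/15, 2/15] . pi = 0
  [1, 1, 1, 1, 1] . pi = 1

Solving yields:
  pi_A = 5771/28200
  pi_B = 61/200
  pi_C = 11281/56400
  pi_D = 9889/56400
  pi_E = 23/200

Verification (pi * P):
  5771/28200*4/15 + 61/200*2/15 + 11281/56400*1/3 + 9889/56400*1/5 + 23/200*1/15 = 5771/28200 = pi_A  (ok)
  5771/28200*4/15 + 61/200*4/15 + 11281/56400*4/15 + 9889/56400*4/15 + 23/200*3/5 = 61/200 = pi_B  (ok)
  5771/28200*1/3 + 61/200*2/15 + 11281/56400*1/15 + 9889/56400*2/5 + 23/200*1/15 = 11281/56400 = pi_C  (ok)
  5771/28200*1/15 + 61/200*4/15 + 11281/56400*4/15 + 9889/56400*1/15 + 23/200*2/15 = 9889/56400 = pi_D  (ok)
  5771/28200*1/15 + 61/200*1/5 + 11281/56400*1/15 + 9889/56400*1/15 + 23/200*2/15 = 23/200 = pi_E  (ok)

Answer: 5771/28200 61/200 11281/56400 9889/56400 23/200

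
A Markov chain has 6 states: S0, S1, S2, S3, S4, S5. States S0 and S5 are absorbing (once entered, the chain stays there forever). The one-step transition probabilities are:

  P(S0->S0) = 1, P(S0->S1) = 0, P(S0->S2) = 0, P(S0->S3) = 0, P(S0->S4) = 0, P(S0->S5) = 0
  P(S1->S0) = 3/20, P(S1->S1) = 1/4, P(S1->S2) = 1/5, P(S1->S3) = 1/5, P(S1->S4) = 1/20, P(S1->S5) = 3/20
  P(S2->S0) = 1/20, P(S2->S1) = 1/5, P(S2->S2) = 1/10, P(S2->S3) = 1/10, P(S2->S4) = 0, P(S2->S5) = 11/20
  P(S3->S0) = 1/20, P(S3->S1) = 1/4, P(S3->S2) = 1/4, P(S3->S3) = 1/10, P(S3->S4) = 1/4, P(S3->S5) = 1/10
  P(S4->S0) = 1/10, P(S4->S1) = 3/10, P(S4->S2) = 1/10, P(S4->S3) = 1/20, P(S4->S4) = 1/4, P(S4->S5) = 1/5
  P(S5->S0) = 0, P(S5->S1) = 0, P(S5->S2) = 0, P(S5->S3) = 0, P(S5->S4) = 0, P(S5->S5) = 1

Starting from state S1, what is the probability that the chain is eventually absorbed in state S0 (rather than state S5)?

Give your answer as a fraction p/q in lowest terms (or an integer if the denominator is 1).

Let a_i = P(absorbed in S0 | start in state i).
Boundary conditions: a_S0 = 1, a_S5 = 0.
For each transient state i, a_i = sum_j P(i->j) * a_j:
  a_S1 = 3/20*a_S0 + 1/4*a_S1 + 1/5*a_S2 + 1/5*a_S3 + 1/20*a_S4 + 3/20*a_S5
  a_S2 = 1/20*a_S0 + 1/5*a_S1 + 1/10*a_S2 + 1/10*a_S3 + 0*a_S4 + 11/20*a_S5
  a_S3 = 1/20*a_S0 + 1/4*a_S1 + 1/4*a_S2 + 1/10*a_S3 + 1/4*a_S4 + 1/10*a_S5
  a_S4 = 1/10*a_S0 + 3/10*a_S1 + 1/10*a_S2 + 1/20*a_S3 + 1/4*a_S4 + 1/5*a_S5

Substituting a_S0 = 1 and a_S5 = 0, rearrange to (I - Q) a = r where r[i] = P(i -> S0):
  [3/4, -1/5, -1/5, -1/20] . (a_S1, a_S2, a_S3, a_S4) = 3/20
  [-1/5, 9/10, -1/10, 0] . (a_S1, a_S2, a_S3, a_S4) = 1/20
  [-1/4, -1/4, 9/10, -1/4] . (a_S1, a_S2, a_S3, a_S4) = 1/20
  [-3/10, -1/10, -1/20, 3/4] . (a_S1, a_S2, a_S3, a_S4) = 1/10

Solving yields:
  a_S1 = 17891/52842
  a_S2 = 4279/26421
  a_S3 = 14819/52842
  a_S4 = 16331/52842

Starting state is S1, so the absorption probability is a_S1 = 17891/52842.

Answer: 17891/52842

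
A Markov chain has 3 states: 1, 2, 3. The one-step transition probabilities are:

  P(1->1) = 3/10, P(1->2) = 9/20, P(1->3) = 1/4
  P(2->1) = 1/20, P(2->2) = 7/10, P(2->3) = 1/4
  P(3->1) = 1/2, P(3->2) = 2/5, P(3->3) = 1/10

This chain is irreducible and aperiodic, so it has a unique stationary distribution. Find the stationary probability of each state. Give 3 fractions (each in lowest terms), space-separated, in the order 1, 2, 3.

The stationary distribution satisfies pi = pi * P, i.e.:
  pi_1 = 3/10*pi_1 + 1/20*pi_2 + 1/2*pi_3
  pi_2 = 9/20*pi_1 + 7/10*pi_2 + 2/5*pi_3
  pi_3 = 1/4*pi_1 + 1/4*pi_2 + 1/10*pi_3
with normalization: pi_1 + pi_2 + pi_3 = 1.

Using the first 2 balance equations plus normalization, the linear system A*pi = b is:
  [-7/10, 1/20, 1/2] . pi = 0
  [9/20, -3/10, 2/5] . pi = 0
  [1, 1, 1] . pi = 1

Solving yields:
  pi_1 = 68/345
  pi_2 = 202/345
  pi_3 = 5/23

Verification (pi * P):
  68/345*3/10 + 202/345*1/20 + 5/23*1/2 = 68/345 = pi_1  (ok)
  68/345*9/20 + 202/345*7/10 + 5/23*2/5 = 202/345 = pi_2  (ok)
  68/345*1/4 + 202/345*1/4 + 5/23*1/10 = 5/23 = pi_3  (ok)

Answer: 68/345 202/345 5/23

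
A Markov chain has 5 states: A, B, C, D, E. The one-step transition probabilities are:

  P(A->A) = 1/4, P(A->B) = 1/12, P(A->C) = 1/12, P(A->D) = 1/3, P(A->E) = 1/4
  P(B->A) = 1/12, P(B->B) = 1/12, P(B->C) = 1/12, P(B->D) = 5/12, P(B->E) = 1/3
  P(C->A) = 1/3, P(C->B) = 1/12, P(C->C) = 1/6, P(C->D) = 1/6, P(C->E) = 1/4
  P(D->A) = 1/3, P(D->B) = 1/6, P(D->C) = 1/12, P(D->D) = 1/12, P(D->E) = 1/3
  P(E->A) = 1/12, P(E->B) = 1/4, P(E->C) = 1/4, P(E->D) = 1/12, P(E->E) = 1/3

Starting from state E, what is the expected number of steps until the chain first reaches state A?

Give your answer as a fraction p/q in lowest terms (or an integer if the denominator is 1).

Answer: 13188/2209

Derivation:
Let h_i = expected steps to first reach A from state i.
Boundary: h_A = 0.
First-step equations for the other states:
  h_B = 1 + 1/12*h_A + 1/12*h_B + 1/12*h_C + 5/12*h_D + 1/3*h_E
  h_C = 1 + 1/3*h_A + 1/12*h_B + 1/6*h_C + 1/6*h_D + 1/4*h_E
  h_D = 1 + 1/3*h_A + 1/6*h_B + 1/12*h_C + 1/12*h_D + 1/3*h_E
  h_E = 1 + 1/12*h_A + 1/4*h_B + 1/4*h_C + 1/12*h_D + 1/3*h_E

Substituting h_A = 0 and rearranging gives the linear system (I - Q) h = 1:
  [11/12, -1/12, -5/12, -1/3] . (h_B, h_C, h_D, h_E) = 1
  [-1/12, 5/6, -1/6, -1/4] . (h_B, h_C, h_D, h_E) = 1
  [-1/6, -1/12, 11/12, -1/3] . (h_B, h_C, h_D, h_E) = 1
  [-1/4, -1/4, -1/12, 2/3] . (h_B, h_C, h_D, h_E) = 1

Solving yields:
  h_B = 12864/2209
  h_C = 9984/2209
  h_D = 10452/2209
  h_E = 13188/2209

Starting state is E, so the expected hitting time is h_E = 13188/2209.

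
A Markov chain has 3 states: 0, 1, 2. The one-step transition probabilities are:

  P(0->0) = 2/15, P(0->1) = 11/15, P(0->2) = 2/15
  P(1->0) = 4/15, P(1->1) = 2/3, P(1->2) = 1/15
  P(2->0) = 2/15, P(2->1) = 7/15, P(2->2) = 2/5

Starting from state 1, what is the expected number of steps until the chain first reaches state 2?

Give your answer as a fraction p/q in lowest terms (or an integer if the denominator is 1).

Let h_i = expected steps to first reach 2 from state i.
Boundary: h_2 = 0.
First-step equations for the other states:
  h_0 = 1 + 2/15*h_0 + 11/15*h_1 + 2/15*h_2
  h_1 = 1 + 4/15*h_0 + 2/3*h_1 + 1/15*h_2

Substituting h_2 = 0 and rearranging gives the linear system (I - Q) h = 1:
  [13/15, -11/15] . (h_0, h_1) = 1
  [-4/15, 1/3] . (h_0, h_1) = 1

Solving yields:
  h_0 = 80/7
  h_1 = 85/7

Starting state is 1, so the expected hitting time is h_1 = 85/7.

Answer: 85/7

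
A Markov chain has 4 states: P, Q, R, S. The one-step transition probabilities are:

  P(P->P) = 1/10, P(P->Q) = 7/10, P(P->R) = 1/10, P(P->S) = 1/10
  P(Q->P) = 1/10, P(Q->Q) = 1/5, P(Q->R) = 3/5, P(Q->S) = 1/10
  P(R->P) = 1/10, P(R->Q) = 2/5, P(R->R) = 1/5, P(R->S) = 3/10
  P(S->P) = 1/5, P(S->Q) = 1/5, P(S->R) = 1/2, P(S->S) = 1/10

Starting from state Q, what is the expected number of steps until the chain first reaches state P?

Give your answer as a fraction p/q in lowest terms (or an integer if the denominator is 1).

Let h_i = expected steps to first reach P from state i.
Boundary: h_P = 0.
First-step equations for the other states:
  h_Q = 1 + 1/10*h_P + 1/5*h_Q + 3/5*h_R + 1/10*h_S
  h_R = 1 + 1/10*h_P + 2/5*h_Q + 1/5*h_R + 3/10*h_S
  h_S = 1 + 1/5*h_P + 1/5*h_Q + 1/2*h_R + 1/10*h_S

Substituting h_P = 0 and rearranging gives the linear system (I - Q) h = 1:
  [4/5, -3/5, -1/10] . (h_Q, h_R, h_S) = 1
  [-2/5, 4/5, -3/10] . (h_Q, h_R, h_S) = 1
  [-1/5, -1/2, 9/10] . (h_Q, h_R, h_S) = 1

Solving yields:
  h_Q = 355/42
  h_R = 25/3
  h_S = 160/21

Starting state is Q, so the expected hitting time is h_Q = 355/42.

Answer: 355/42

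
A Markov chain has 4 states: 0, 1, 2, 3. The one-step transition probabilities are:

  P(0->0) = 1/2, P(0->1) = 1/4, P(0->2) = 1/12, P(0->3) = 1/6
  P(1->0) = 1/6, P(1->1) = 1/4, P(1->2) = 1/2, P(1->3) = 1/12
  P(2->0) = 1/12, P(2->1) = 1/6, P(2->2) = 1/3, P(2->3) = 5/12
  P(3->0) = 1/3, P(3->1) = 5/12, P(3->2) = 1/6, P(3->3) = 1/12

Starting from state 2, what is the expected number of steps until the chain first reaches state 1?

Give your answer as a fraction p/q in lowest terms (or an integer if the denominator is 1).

Let h_i = expected steps to first reach 1 from state i.
Boundary: h_1 = 0.
First-step equations for the other states:
  h_0 = 1 + 1/2*h_0 + 1/4*h_1 + 1/12*h_2 + 1/6*h_3
  h_2 = 1 + 1/12*h_0 + 1/6*h_1 + 1/3*h_2 + 5/12*h_3
  h_3 = 1 + 1/3*h_0 + 5/12*h_1 + 1/6*h_2 + 1/12*h_3

Substituting h_1 = 0 and rearranging gives the linear system (I - Q) h = 1:
  [1/2, -1/12, -1/6] . (h_0, h_2, h_3) = 1
  [-1/12, 2/3, -5/12] . (h_0, h_2, h_3) = 1
  [-1/3, -1/6, 11/12] . (h_0, h_2, h_3) = 1

Solving yields:
  h_0 = 152/41
  h_2 = 484/123
  h_3 = 388/123

Starting state is 2, so the expected hitting time is h_2 = 484/123.

Answer: 484/123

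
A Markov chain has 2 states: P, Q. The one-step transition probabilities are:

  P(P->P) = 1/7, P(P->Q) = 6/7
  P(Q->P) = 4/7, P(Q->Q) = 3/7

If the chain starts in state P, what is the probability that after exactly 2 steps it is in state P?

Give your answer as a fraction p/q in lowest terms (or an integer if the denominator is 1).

Computing P^2 by repeated multiplication:
P^1 =
  P: [1/7, 6/7]
  Q: [4/7, 3/7]
P^2 =
  P: [25/49, 24/49]
  Q: [16/49, 33/49]

(P^2)[P -> P] = 25/49

Answer: 25/49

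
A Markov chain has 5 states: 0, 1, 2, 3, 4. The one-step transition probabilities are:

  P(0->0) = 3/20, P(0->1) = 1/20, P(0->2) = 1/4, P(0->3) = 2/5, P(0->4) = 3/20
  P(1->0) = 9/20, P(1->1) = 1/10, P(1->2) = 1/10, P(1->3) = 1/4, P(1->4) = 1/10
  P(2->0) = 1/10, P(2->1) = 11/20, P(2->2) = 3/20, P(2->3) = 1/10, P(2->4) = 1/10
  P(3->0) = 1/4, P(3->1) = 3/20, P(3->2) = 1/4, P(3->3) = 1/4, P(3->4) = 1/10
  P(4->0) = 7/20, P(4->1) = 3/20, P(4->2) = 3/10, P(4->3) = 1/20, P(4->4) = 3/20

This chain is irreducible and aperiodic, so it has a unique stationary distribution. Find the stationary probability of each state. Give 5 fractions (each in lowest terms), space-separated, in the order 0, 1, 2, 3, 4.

Answer: 50636/205893 40723/205893 42347/205893 47849/205893 24338/205893

Derivation:
The stationary distribution satisfies pi = pi * P, i.e.:
  pi_0 = 3/20*pi_0 + 9/20*pi_1 + 1/10*pi_2 + 1/4*pi_3 + 7/20*pi_4
  pi_1 = 1/20*pi_0 + 1/10*pi_1 + 11/20*pi_2 + 3/20*pi_3 + 3/20*pi_4
  pi_2 = 1/4*pi_0 + 1/10*pi_1 + 3/20*pi_2 + 1/4*pi_3 + 3/10*pi_4
  pi_3 = 2/5*pi_0 + 1/4*pi_1 + 1/10*pi_2 + 1/4*pi_3 + 1/20*pi_4
  pi_4 = 3/20*pi_0 + 1/10*pi_1 + 1/10*pi_2 + 1/10*pi_3 + 3/20*pi_4
with normalization: pi_0 + pi_1 + pi_2 + pi_3 + pi_4 = 1.

Using the first 4 balance equations plus normalization, the linear system A*pi = b is:
  [-17/20, 9/20, 1/10, 1/4, 7/20] . pi = 0
  [1/20, -9/10, 11/20, 3/20, 3/20] . pi = 0
  [1/4, 1/10, -17/20, 1/4, 3/10] . pi = 0
  [2/5, 1/4, 1/10, -3/4, 1/20] . pi = 0
  [1, 1, 1, 1, 1] . pi = 1

Solving yields:
  pi_0 = 50636/205893
  pi_1 = 40723/205893
  pi_2 = 42347/205893
  pi_3 = 47849/205893
  pi_4 = 24338/205893

Verification (pi * P):
  50636/205893*3/20 + 40723/205893*9/20 + 42347/205893*1/10 + 47849/205893*1/4 + 24338/205893*7/20 = 50636/205893 = pi_0  (ok)
  50636/205893*1/20 + 40723/205893*1/10 + 42347/205893*11/20 + 47849/205893*3/20 + 24338/205893*3/20 = 40723/205893 = pi_1  (ok)
  50636/205893*1/4 + 40723/205893*1/10 + 42347/205893*3/20 + 47849/205893*1/4 + 24338/205893*3/10 = 42347/205893 = pi_2  (ok)
  50636/205893*2/5 + 40723/205893*1/4 + 42347/205893*1/10 + 47849/205893*1/4 + 24338/205893*1/20 = 47849/205893 = pi_3  (ok)
  50636/205893*3/20 + 40723/205893*1/10 + 42347/205893*1/10 + 47849/205893*1/10 + 24338/205893*3/20 = 24338/205893 = pi_4  (ok)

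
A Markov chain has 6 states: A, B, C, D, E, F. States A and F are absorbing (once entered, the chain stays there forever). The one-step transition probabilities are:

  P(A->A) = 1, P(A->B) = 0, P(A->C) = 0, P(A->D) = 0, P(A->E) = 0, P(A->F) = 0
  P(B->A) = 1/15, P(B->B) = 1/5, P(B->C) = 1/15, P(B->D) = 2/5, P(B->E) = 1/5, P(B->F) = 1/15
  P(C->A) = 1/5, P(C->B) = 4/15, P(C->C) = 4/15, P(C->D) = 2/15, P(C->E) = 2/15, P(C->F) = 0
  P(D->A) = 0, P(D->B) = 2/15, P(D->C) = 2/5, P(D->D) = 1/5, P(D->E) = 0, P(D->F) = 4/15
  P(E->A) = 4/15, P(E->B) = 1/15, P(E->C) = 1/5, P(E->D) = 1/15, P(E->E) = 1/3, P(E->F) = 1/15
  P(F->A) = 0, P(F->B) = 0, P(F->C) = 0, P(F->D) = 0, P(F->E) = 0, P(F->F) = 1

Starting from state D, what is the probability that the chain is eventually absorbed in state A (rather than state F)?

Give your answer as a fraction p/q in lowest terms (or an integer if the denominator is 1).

Answer: 1912/4559

Derivation:
Let a_i = P(absorbed in A | start in state i).
Boundary conditions: a_A = 1, a_F = 0.
For each transient state i, a_i = sum_j P(i->j) * a_j:
  a_B = 1/15*a_A + 1/5*a_B + 1/15*a_C + 2/5*a_D + 1/5*a_E + 1/15*a_F
  a_C = 1/5*a_A + 4/15*a_B + 4/15*a_C + 2/15*a_D + 2/15*a_E + 0*a_F
  a_D = 0*a_A + 2/15*a_B + 2/5*a_C + 1/5*a_D + 0*a_E + 4/15*a_F
  a_E = 4/15*a_A + 1/15*a_B + 1/5*a_C + 1/15*a_D + 1/3*a_E + 1/15*a_F

Substituting a_A = 1 and a_F = 0, rearrange to (I - Q) a = r where r[i] = P(i -> A):
  [4/5, -1/15, -2/5, -1/5] . (a_B, a_C, a_D, a_E) = 1/15
  [-4/15, 11/15, -2/15, -2/15] . (a_B, a_C, a_D, a_E) = 1/5
  [-2/15, -2/5, 4/5, 0] . (a_B, a_C, a_D, a_E) = 0
  [-1/15, -1/5, -1/15, 2/3] . (a_B, a_C, a_D, a_E) = 4/15

Solving yields:
  a_B = 2379/4559
  a_C = 3031/4559
  a_D = 1912/4559
  a_E = 3162/4559

Starting state is D, so the absorption probability is a_D = 1912/4559.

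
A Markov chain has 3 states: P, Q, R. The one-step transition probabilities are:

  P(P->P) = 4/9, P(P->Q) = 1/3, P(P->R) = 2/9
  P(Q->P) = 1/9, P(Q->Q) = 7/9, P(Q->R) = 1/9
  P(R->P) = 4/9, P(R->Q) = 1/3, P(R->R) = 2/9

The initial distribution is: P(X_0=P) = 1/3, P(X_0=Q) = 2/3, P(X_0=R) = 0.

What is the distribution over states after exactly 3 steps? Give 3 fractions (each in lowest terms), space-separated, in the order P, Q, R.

Propagating the distribution step by step (d_{t+1} = d_t * P):
d_0 = (P=1/3, Q=2/3, R=0)
  d_1[P] = 1/3*4/9 + 2/3*1/9 + 0*4/9 = 2/9
  d_1[Q] = 1/3*1/3 + 2/3*7/9 + 0*1/3 = 17/27
  d_1[R] = 1/3*2/9 + 2/3*1/9 + 0*2/9 = 4/27
d_1 = (P=2/9, Q=17/27, R=4/27)
  d_2[P] = 2/9*4/9 + 17/27*1/9 + 4/27*4/9 = 19/81
  d_2[Q] = 2/9*1/3 + 17/27*7/9 + 4/27*1/3 = 149/243
  d_2[R] = 2/9*2/9 + 17/27*1/9 + 4/27*2/9 = 37/243
d_2 = (P=19/81, Q=149/243, R=37/243)
  d_3[P] = 19/81*4/9 + 149/243*1/9 + 37/243*4/9 = 175/729
  d_3[Q] = 19/81*1/3 + 149/243*7/9 + 37/243*1/3 = 1325/2187
  d_3[R] = 19/81*2/9 + 149/243*1/9 + 37/243*2/9 = 337/2187
d_3 = (P=175/729, Q=1325/2187, R=337/2187)

Answer: 175/729 1325/2187 337/2187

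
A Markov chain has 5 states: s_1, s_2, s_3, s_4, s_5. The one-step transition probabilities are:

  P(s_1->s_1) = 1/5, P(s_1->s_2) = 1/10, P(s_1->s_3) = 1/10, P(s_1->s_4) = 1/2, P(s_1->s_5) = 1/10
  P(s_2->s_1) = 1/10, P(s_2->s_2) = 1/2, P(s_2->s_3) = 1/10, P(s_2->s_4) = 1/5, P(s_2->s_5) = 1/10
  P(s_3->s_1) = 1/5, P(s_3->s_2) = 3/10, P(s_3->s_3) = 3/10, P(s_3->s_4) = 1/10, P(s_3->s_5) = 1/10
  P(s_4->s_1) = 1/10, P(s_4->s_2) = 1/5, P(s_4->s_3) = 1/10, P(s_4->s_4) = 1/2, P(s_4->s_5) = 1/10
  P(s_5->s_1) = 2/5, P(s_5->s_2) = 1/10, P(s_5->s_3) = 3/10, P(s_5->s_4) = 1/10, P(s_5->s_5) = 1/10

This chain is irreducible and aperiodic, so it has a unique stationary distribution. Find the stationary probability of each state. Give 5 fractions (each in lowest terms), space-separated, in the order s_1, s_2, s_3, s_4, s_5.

The stationary distribution satisfies pi = pi * P, i.e.:
  pi_s_1 = 1/5*pi_s_1 + 1/10*pi_s_2 + 1/5*pi_s_3 + 1/10*pi_s_4 + 2/5*pi_s_5
  pi_s_2 = 1/10*pi_s_1 + 1/2*pi_s_2 + 3/10*pi_s_3 + 1/5*pi_s_4 + 1/10*pi_s_5
  pi_s_3 = 1/10*pi_s_1 + 1/10*pi_s_2 + 3/10*pi_s_3 + 1/10*pi_s_4 + 3/10*pi_s_5
  pi_s_4 = 1/2*pi_s_1 + 1/5*pi_s_2 + 1/10*pi_s_3 + 1/2*pi_s_4 + 1/10*pi_s_5
  pi_s_5 = 1/10*pi_s_1 + 1/10*pi_s_2 + 1/10*pi_s_3 + 1/10*pi_s_4 + 1/10*pi_s_5
with normalization: pi_s_1 + pi_s_2 + pi_s_3 + pi_s_4 + pi_s_5 = 1.

Using the first 4 balance equations plus normalization, the linear system A*pi = b is:
  [-4/5, 1/10, 1/5, 1/10, 2/5] . pi = 0
  [1/10, -1/2, 3/10, 1/5, 1/10] . pi = 0
  [1/10, 1/10, -7/10, 1/10, 3/10] . pi = 0
  [1/2, 1/5, 1/10, -1/2, 1/10] . pi = 0
  [1, 1, 1, 1, 1] . pi = 1

Solving yields:
  pi_s_1 = 29/180
  pi_s_2 = 17/63
  pi_s_3 = 3/20
  pi_s_4 = 67/210
  pi_s_5 = 1/10

Verification (pi * P):
  29/180*1/5 + 17/63*1/10 + 3/20*1/5 + 67/210*1/10 + 1/10*2/5 = 29/180 = pi_s_1  (ok)
  29/180*1/10 + 17/63*1/2 + 3/20*3/10 + 67/210*1/5 + 1/10*1/10 = 17/63 = pi_s_2  (ok)
  29/180*1/10 + 17/63*1/10 + 3/20*3/10 + 67/210*1/10 + 1/10*3/10 = 3/20 = pi_s_3  (ok)
  29/180*1/2 + 17/63*1/5 + 3/20*1/10 + 67/210*1/2 + 1/10*1/10 = 67/210 = pi_s_4  (ok)
  29/180*1/10 + 17/63*1/10 + 3/20*1/10 + 67/210*1/10 + 1/10*1/10 = 1/10 = pi_s_5  (ok)

Answer: 29/180 17/63 3/20 67/210 1/10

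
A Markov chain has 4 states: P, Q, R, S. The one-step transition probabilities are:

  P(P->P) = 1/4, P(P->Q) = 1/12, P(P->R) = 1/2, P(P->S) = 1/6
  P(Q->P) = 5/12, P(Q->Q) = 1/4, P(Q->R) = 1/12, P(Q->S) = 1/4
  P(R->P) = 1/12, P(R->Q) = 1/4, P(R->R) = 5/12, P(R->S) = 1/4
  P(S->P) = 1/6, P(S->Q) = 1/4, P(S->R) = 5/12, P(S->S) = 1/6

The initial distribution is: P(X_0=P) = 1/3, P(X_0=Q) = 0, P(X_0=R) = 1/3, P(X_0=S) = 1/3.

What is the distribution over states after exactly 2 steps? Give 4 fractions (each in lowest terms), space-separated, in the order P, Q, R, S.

Answer: 83/432 2/9 79/216 95/432

Derivation:
Propagating the distribution step by step (d_{t+1} = d_t * P):
d_0 = (P=1/3, Q=0, R=1/3, S=1/3)
  d_1[P] = 1/3*1/4 + 0*5/12 + 1/3*1/12 + 1/3*1/6 = 1/6
  d_1[Q] = 1/3*1/12 + 0*1/4 + 1/3*1/4 + 1/3*1/4 = 7/36
  d_1[R] = 1/3*1/2 + 0*1/12 + 1/3*5/12 + 1/3*5/12 = 4/9
  d_1[S] = 1/3*1/6 + 0*1/4 + 1/3*1/4 + 1/3*1/6 = 7/36
d_1 = (P=1/6, Q=7/36, R=4/9, S=7/36)
  d_2[P] = 1/6*1/4 + 7/36*5/12 + 4/9*1/12 + 7/36*1/6 = 83/432
  d_2[Q] = 1/6*1/12 + 7/36*1/4 + 4/9*1/4 + 7/36*1/4 = 2/9
  d_2[R] = 1/6*1/2 + 7/36*1/12 + 4/9*5/12 + 7/36*5/12 = 79/216
  d_2[S] = 1/6*1/6 + 7/36*1/4 + 4/9*1/4 + 7/36*1/6 = 95/432
d_2 = (P=83/432, Q=2/9, R=79/216, S=95/432)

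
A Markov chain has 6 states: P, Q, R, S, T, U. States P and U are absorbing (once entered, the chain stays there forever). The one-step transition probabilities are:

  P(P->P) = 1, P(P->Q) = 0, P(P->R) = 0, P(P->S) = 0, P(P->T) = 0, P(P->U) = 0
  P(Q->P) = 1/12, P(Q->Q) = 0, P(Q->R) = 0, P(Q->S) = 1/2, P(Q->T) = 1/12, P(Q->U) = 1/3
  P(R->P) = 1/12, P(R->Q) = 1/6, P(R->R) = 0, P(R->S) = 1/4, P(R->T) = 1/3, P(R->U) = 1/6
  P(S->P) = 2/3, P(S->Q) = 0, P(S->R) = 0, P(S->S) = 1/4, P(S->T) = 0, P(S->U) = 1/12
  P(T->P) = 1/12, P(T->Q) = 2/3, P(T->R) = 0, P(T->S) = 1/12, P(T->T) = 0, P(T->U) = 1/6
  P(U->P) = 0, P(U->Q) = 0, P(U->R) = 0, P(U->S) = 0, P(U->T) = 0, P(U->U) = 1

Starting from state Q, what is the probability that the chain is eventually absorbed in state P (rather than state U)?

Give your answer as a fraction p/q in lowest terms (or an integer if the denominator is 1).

Answer: 701/1224

Derivation:
Let a_i = P(absorbed in P | start in state i).
Boundary conditions: a_P = 1, a_U = 0.
For each transient state i, a_i = sum_j P(i->j) * a_j:
  a_Q = 1/12*a_P + 0*a_Q + 0*a_R + 1/2*a_S + 1/12*a_T + 1/3*a_U
  a_R = 1/12*a_P + 1/6*a_Q + 0*a_R + 1/4*a_S + 1/3*a_T + 1/6*a_U
  a_S = 2/3*a_P + 0*a_Q + 0*a_R + 1/4*a_S + 0*a_T + 1/12*a_U
  a_T = 1/12*a_P + 2/3*a_Q + 0*a_R + 1/12*a_S + 0*a_T + 1/6*a_U

Substituting a_P = 1 and a_U = 0, rearrange to (I - Q) a = r where r[i] = P(i -> P):
  [1, 0, -1/2, -1/12] . (a_Q, a_R, a_S, a_T) = 1/12
  [-1/6, 1, -1/4, -1/3] . (a_Q, a_R, a_S, a_T) = 1/12
  [0, 0, 3/4, 0] . (a_Q, a_R, a_S, a_T) = 2/3
  [-2/3, 0, -1/12, 1] . (a_Q, a_R, a_S, a_T) = 1/12

Solving yields:
  a_Q = 701/1224
  a_R = 4265/7344
  a_S = 8/9
  a_T = 55/102

Starting state is Q, so the absorption probability is a_Q = 701/1224.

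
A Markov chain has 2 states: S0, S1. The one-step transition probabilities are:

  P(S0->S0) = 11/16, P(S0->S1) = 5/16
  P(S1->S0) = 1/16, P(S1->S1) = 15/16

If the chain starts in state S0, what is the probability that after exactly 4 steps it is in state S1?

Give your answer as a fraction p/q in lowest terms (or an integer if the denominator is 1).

Answer: 5785/8192

Derivation:
Computing P^4 by repeated multiplication:
P^1 =
  S0: [11/16, 5/16]
  S1: [1/16, 15/16]
P^2 =
  S0: [63/128, 65/128]
  S1: [13/128, 115/128]
P^3 =
  S0: [379/1024, 645/1024]
  S1: [129/1024, 895/1024]
P^4 =
  S0: [2407/8192, 5785/8192]
  S1: [1157/8192, 7035/8192]

(P^4)[S0 -> S1] = 5785/8192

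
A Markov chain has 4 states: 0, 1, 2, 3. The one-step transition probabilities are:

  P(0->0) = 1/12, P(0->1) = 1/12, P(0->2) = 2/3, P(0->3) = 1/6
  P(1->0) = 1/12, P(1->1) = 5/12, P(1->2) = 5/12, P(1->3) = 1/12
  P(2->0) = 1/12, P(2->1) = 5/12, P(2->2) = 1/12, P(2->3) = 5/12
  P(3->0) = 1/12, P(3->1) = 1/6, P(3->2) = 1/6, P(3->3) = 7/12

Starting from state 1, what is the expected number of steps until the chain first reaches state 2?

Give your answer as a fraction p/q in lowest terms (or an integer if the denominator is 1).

Answer: 288/113

Derivation:
Let h_i = expected steps to first reach 2 from state i.
Boundary: h_2 = 0.
First-step equations for the other states:
  h_0 = 1 + 1/12*h_0 + 1/12*h_1 + 2/3*h_2 + 1/6*h_3
  h_1 = 1 + 1/12*h_0 + 5/12*h_1 + 5/12*h_2 + 1/12*h_3
  h_3 = 1 + 1/12*h_0 + 1/6*h_1 + 1/6*h_2 + 7/12*h_3

Substituting h_2 = 0 and rearranging gives the linear system (I - Q) h = 1:
  [11/12, -1/12, -1/6] . (h_0, h_1, h_3) = 1
  [-1/12, 7/12, -1/12] . (h_0, h_1, h_3) = 1
  [-1/12, -1/6, 5/12] . (h_0, h_1, h_3) = 1

Solving yields:
  h_0 = 228/113
  h_1 = 288/113
  h_3 = 432/113

Starting state is 1, so the expected hitting time is h_1 = 288/113.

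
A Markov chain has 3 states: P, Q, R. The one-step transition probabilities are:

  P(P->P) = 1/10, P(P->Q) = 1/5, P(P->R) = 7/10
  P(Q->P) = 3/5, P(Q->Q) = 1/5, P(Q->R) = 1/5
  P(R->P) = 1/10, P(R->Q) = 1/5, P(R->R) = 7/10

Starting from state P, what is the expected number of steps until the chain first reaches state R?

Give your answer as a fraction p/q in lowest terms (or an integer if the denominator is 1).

Answer: 5/3

Derivation:
Let h_i = expected steps to first reach R from state i.
Boundary: h_R = 0.
First-step equations for the other states:
  h_P = 1 + 1/10*h_P + 1/5*h_Q + 7/10*h_R
  h_Q = 1 + 3/5*h_P + 1/5*h_Q + 1/5*h_R

Substituting h_R = 0 and rearranging gives the linear system (I - Q) h = 1:
  [9/10, -1/5] . (h_P, h_Q) = 1
  [-3/5, 4/5] . (h_P, h_Q) = 1

Solving yields:
  h_P = 5/3
  h_Q = 5/2

Starting state is P, so the expected hitting time is h_P = 5/3.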